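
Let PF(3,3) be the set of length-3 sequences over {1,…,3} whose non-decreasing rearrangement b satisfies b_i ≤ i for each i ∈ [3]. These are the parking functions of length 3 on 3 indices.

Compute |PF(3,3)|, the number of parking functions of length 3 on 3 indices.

Count = (3+1−3)·(3+1)^{3−1} = 1·16 = 16 [KW]
E.g. (1,1,2) → sorted (1,1,2): b_i ≤ i ∀i, a PF.

16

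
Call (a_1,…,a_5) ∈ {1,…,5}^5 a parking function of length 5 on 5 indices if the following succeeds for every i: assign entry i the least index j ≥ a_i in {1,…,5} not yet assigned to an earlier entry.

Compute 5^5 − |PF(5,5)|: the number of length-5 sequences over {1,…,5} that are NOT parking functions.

Count = 1·6^4 = 1 · 1296 = 1296
One tuple (5,5,1,2,1) → sorted (1,1,2,5,5): b_4=5>4, not a PF.
So 3125 − 1296 = 1829 fail.

1829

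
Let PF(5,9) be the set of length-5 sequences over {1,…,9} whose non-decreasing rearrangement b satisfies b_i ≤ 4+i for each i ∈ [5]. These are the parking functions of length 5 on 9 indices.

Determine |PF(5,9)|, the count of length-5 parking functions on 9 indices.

50000

|PF(5,9)| = 5·10^4 = 5 · 10000 = 50000
Example (1,4,9,6,3) → sorted (1,3,4,6,9): b_i ≤ 4+i ∀i, a PF.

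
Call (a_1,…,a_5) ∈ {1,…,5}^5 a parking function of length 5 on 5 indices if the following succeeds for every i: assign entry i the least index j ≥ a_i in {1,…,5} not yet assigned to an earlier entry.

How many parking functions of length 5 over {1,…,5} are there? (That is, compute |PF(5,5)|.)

1296

|PF| = (5+1−5)·(5+1)^{5−1} = 1·1296 = 1296 [KW]
Example (2,4,2,2,1) → sorted (1,2,2,2,4): b_i ≤ i ∀i, a PF.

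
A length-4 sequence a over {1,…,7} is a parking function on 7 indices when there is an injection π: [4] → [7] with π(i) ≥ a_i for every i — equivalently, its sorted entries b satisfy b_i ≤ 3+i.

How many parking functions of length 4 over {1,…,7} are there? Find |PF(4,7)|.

2048

|PF(4,7)| = (8−4)·8^(4−1) = 4×512 = 2048 (Pollak)
E.g. (4,1,7,2) → sorted (1,2,4,7): b_i ≤ 3+i ∀i, a PF.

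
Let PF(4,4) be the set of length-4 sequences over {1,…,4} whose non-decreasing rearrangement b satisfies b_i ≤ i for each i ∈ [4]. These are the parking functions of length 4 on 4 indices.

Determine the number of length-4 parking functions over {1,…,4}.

125

#PF = (4−4+1)·(4+1)^(4−1) = 1·125 = 125 (Konheim–Weiss)
E.g. (2,1,3,4) → sorted (1,2,3,4): b_i ≤ i ∀i, a PF.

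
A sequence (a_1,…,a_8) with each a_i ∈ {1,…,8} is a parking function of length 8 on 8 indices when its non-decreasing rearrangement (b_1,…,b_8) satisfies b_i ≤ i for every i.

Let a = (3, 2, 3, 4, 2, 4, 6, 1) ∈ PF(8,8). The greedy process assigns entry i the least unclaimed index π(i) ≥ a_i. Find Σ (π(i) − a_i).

11

Σπ = 8·9/2 = 36 (π permutes [8]); Σa = 3+2+3+4+2+4+6+1 = 25; disp = 36−25 = 11.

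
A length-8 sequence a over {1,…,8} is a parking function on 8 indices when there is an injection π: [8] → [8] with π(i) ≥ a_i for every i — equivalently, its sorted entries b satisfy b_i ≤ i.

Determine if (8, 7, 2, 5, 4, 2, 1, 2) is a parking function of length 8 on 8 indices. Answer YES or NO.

YES

Rearranged: b = (1, 2, 2, 2, 4, 5, 7, 8).
  b_1=1 ≤ 1
  b_2=2 ≤ 2
  b_3=2 ≤ 3
  b_4=2 ≤ 4
  b_5=4 ≤ 5
  b_6=5 ≤ 6
  b_7=7 ≤ 7
  b_8=8 ≤ 8
All bounds hold ⇒ YES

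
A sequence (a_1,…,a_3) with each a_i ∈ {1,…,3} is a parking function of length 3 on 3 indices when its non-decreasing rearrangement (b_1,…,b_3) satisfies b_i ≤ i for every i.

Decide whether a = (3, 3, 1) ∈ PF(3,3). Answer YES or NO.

Sorted: b = (1, 3, 3).
  b_1=1 ≤ 1
  b_2=3 > 2
  fails at i=2 ⇒ NO

NO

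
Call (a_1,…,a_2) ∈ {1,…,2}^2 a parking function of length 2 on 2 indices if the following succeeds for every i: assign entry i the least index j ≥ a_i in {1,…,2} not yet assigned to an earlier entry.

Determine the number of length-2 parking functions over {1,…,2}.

|PF(2,2)| = (2−2+1)·(2+1)^(2−1) = 1·3 = 3
Check (1,1) → sorted (1,1): b_i ≤ i ∀i, a PF.

3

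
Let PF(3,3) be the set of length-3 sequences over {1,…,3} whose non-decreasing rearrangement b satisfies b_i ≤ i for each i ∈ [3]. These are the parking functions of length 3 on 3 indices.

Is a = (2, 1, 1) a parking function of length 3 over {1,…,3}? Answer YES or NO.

Order a: b = (1, 1, 2).
  b_1=1 ≤ 1
  b_2=1 ≤ 2
  b_3=2 ≤ 3
All bounds hold ⇒ YES

YES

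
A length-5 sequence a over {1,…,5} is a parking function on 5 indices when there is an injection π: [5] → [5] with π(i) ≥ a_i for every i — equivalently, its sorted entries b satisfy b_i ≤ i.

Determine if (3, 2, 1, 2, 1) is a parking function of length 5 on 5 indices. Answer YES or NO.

Rearranged: b = (1, 1, 2, 2, 3).
  b_1=1 ≤ 1
  b_2=1 ≤ 2
  b_3=2 ≤ 3
  b_4=2 ≤ 4
  b_5=3 ≤ 5
All bounds hold ⇒ YES

YES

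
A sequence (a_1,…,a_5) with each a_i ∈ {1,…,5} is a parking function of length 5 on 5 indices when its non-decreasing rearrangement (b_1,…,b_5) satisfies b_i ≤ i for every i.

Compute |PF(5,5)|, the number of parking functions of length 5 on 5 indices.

1296

Count = (5+1−5)·(5+1)^{5−1} = 1 · 1296 = 1296 (Konheim–Weiss)
Example (4,4,1,3,2) → sorted (1,2,3,4,4): b_i ≤ i ∀i, a PF.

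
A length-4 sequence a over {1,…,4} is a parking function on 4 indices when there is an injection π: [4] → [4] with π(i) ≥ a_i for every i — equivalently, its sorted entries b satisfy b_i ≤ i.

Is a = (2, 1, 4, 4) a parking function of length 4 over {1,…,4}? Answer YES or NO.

Order a: b = (1, 2, 4, 4).
  b_1=1 ≤ 1
  b_2=2 ≤ 2
  b_3=4 > 3
  fails at i=3 ⇒ NO

NO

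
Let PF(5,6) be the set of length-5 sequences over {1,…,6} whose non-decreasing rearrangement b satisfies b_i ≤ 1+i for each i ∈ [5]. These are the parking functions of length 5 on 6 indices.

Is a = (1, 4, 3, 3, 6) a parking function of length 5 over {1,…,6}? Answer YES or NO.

YES

Rearranged: b = (1, 3, 3, 4, 6).
  b_1=1 ≤ 2
  b_2=3 ≤ 3
  b_3=3 ≤ 4
  b_4=4 ≤ 5
  b_5=6 ≤ 6
All bounds hold ⇒ YES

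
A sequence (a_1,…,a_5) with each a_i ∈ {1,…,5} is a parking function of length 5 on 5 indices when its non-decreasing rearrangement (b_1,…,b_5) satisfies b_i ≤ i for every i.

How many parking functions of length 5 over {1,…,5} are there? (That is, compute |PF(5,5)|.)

1296

|PF(5,5)| = 1·6^4 = 1×1296 = 1296 (Konheim–Weiss)
Example (2,1,5,1,1) → sorted (1,1,1,2,5): b_i ≤ i ∀i, a PF.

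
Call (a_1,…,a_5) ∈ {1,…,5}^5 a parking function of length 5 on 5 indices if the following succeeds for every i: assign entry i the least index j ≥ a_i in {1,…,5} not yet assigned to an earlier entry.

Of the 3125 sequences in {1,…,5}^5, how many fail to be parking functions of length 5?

1829

Count = (5+1−5)·(5+1)^{5−1} = 1×1296 = 1296 (Pollak)
Check (5,5,4,5,2) → sorted (2,4,5,5,5): b_1=2>1, not a PF.
So 3125 − 1296 = 1829 fail.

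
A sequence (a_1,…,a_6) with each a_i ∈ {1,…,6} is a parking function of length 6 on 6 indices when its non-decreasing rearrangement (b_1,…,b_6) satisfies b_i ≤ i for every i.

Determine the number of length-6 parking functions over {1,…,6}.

Count = (6+1−6)·(6+1)^{6−1} = 1 · 16807 = 16807 (Pollak)
Example (2,5,1,1,1,3) → sorted (1,1,1,2,3,5): b_i ≤ i ∀i, a PF.

16807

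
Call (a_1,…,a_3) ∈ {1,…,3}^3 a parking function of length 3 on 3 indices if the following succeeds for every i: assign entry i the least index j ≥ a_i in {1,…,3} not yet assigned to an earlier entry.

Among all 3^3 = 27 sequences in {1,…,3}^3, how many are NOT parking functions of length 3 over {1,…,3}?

Count = (3−3+1)·(3+1)^(3−1) = 1 · 16 = 16
Example (3,2,3) → sorted (2,3,3): b_1=2>1, not a PF.
Total 27; non-PF = 27−16 = 11

11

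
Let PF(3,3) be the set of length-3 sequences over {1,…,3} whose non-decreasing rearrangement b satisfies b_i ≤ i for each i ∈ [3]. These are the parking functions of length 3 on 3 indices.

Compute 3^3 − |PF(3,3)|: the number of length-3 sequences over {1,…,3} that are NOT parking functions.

#PF = (3+1−3)·(3+1)^{3−1} = 1·16 = 16 (Pollak)
Check (2,2,3) → sorted (2,2,3): b_1=2>1, not a PF.
Total 27; non-PF = 27−16 = 11

11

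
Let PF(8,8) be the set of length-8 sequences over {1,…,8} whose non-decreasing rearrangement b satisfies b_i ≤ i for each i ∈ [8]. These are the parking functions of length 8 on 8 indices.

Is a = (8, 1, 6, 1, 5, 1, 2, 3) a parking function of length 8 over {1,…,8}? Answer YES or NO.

Rearranged: b = (1, 1, 1, 2, 3, 5, 6, 8).
  b_1=1 ≤ 1
  b_2=1 ≤ 2
  b_3=1 ≤ 3
  b_4=2 ≤ 4
  b_5=3 ≤ 5
  b_6=5 ≤ 6
  b_7=6 ≤ 7
  b_8=8 ≤ 8
All bounds hold ⇒ YES

YES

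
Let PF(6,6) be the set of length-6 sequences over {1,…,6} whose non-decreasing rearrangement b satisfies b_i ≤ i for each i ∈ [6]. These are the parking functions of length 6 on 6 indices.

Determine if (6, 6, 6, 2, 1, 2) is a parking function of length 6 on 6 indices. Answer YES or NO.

NO

Sorted: b = (1, 2, 2, 6, 6, 6).
  b_1=1 ≤ 1
  b_2=2 ≤ 2
  b_3=2 ≤ 3
  b_4=6 > 4
  fails at i=4 ⇒ NO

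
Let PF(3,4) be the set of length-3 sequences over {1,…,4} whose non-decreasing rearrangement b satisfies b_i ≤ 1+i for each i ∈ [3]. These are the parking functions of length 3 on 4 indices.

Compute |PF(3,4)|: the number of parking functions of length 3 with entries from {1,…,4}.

|PF| = (4+1−3)·(4+1)^{3−1} = 2 · 25 = 50 [KW]
One tuple (2,3,4) → sorted (2,3,4): b_i ≤ 1+i ∀i, a PF.

50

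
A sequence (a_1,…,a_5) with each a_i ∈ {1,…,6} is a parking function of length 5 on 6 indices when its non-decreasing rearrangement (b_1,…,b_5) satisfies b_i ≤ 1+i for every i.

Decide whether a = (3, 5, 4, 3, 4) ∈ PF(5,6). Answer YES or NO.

Order a: b = (3, 3, 4, 4, 5).
  b_1=3 > 2
  fails at i=1 ⇒ NO

NO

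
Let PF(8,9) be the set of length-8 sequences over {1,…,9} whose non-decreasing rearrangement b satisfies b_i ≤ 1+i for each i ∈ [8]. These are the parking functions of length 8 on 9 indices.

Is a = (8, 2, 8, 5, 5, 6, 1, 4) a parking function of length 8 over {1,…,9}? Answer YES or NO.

Rearranged: b = (1, 2, 4, 5, 5, 6, 8, 8).
  b_1=1 ≤ 2
  b_2=2 ≤ 3
  b_3=4 ≤ 4
  b_4=5 ≤ 5
  b_5=5 ≤ 6
  b_6=6 ≤ 7
  b_7=8 ≤ 8
  b_8=8 ≤ 9
All bounds hold ⇒ YES

YES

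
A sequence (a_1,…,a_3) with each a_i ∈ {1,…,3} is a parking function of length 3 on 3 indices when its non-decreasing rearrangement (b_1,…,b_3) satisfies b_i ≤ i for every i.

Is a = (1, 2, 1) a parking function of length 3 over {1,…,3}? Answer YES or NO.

YES

Sorted: b = (1, 1, 2).
  b_1=1 ≤ 1
  b_2=1 ≤ 2
  b_3=2 ≤ 3
All bounds hold ⇒ YES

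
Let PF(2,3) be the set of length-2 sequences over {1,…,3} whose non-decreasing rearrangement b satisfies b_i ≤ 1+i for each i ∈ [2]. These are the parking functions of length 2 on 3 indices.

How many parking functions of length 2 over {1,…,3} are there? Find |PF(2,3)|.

|PF(2,3)| = (4−2)·4^(2−1) = 2×4 = 8 (Pollak)
E.g. (1,2) → sorted (1,2): b_i ≤ 1+i ∀i, a PF.

8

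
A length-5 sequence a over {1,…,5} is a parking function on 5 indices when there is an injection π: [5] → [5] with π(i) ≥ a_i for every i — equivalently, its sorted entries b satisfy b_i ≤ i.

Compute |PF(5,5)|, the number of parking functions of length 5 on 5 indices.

1296

|PF(5,5)| = 1·6^4 = 1 · 1296 = 1296 (Pollak)
One tuple (2,4,3,1,5) → sorted (1,2,3,4,5): b_i ≤ i ∀i, a PF.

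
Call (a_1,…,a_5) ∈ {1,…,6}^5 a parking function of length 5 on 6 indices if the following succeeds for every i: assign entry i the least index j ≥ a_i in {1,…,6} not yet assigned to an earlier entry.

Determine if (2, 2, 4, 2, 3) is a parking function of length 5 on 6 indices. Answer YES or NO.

Order a: b = (2, 2, 2, 3, 4).
  b_1=2 ≤ 2
  b_2=2 ≤ 3
  b_3=2 ≤ 4
  b_4=3 ≤ 5
  b_5=4 ≤ 6
All bounds hold ⇒ YES

YES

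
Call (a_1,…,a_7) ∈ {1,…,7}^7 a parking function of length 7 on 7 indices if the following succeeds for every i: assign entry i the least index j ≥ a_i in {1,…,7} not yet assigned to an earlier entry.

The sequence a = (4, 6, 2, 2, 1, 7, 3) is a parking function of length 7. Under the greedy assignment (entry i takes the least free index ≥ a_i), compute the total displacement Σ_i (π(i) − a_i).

3

Σπ = 7·8/2 = 28 (π permutes [7]); Σa = 4+6+2+2+1+7+3 = 25; disp = 28−25 = 3.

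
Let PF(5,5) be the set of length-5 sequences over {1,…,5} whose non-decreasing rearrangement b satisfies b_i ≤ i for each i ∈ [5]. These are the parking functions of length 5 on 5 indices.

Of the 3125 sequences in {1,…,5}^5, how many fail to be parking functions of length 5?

#PF = (6−5)·6^(5−1) = 1×1296 = 1296 (Pollak)
E.g. (3,3,4,3,4) → sorted (3,3,3,4,4): b_1=3>1, not a PF.
So 3125 − 1296 = 1829 fail.

1829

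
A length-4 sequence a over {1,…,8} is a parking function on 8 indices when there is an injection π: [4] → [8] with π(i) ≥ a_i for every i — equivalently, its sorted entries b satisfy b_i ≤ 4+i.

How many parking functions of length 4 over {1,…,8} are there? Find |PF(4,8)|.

|PF(4,8)| = (8+1−4)·(8+1)^{4−1} = 5×729 = 3645 (Konheim–Weiss)
One tuple (3,7,8,4) → sorted (3,4,7,8): b_i ≤ 4+i ∀i, a PF.

3645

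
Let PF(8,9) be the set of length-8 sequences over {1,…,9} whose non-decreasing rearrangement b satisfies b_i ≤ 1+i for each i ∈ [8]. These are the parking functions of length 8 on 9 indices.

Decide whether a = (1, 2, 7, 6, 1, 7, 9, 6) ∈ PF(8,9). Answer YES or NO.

NO

Rearranged: b = (1, 1, 2, 6, 6, 7, 7, 9).
  b_1=1 ≤ 2
  b_2=1 ≤ 3
  b_3=2 ≤ 4
  b_4=6 > 5
  fails at i=4 ⇒ NO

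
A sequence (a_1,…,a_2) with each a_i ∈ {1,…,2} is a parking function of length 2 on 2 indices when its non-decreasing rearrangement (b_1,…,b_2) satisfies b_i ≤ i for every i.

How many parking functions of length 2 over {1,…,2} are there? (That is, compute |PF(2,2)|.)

3

#PF = (2+1−2)·(2+1)^{2−1} = 1·3 = 3 [KW]
One tuple (2,1) → sorted (1,2): b_i ≤ i ∀i, a PF.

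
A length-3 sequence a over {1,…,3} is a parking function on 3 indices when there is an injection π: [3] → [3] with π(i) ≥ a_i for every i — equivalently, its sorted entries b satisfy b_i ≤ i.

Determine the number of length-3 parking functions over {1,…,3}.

|PF(3,3)| = (3−3+1)·(3+1)^(3−1) = 1·16 = 16 (Konheim–Weiss)
Check (2,1,2) → sorted (1,2,2): b_i ≤ i ∀i, a PF.

16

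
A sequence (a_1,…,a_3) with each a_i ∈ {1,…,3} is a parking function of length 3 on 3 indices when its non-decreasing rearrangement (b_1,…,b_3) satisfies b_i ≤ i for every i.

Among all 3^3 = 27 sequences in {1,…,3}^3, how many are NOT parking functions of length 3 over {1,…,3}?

11

|PF(3,3)| = (4−3)·4^(3−1) = 1×16 = 16 (Pollak)
E.g. (3,3,3) → sorted (3,3,3): b_1=3>1, not a PF.
Total 27; non-PF = 27−16 = 11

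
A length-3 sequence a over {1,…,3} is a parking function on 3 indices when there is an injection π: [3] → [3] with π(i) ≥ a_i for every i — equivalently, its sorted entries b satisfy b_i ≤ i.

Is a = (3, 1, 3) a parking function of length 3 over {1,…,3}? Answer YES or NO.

NO

Order a: b = (1, 3, 3).
  b_1=1 ≤ 1
  b_2=3 > 2
  fails at i=2 ⇒ NO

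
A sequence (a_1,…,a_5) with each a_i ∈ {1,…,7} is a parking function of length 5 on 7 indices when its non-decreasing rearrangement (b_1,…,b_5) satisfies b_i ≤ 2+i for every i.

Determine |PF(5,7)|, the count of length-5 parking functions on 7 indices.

12288

#PF = (8−5)·8^(5−1) = 3·4096 = 12288 (Pollak)
One tuple (4,7,6,1,2) → sorted (1,2,4,6,7): b_i ≤ 2+i ∀i, a PF.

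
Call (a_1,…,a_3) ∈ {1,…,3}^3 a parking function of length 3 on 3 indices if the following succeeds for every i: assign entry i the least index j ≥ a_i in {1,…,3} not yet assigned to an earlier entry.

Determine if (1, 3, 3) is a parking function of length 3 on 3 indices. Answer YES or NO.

Rearranged: b = (1, 3, 3).
  b_1=1 ≤ 1
  b_2=3 > 2
  fails at i=2 ⇒ NO

NO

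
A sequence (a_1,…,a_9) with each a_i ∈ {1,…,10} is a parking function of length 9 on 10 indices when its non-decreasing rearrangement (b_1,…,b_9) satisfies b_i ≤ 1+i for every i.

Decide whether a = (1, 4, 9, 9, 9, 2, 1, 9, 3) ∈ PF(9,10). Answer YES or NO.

NO

Rearranged: b = (1, 1, 2, 3, 4, 9, 9, 9, 9).
  b_1=1 ≤ 2
  b_2=1 ≤ 3
  b_3=2 ≤ 4
  b_4=3 ≤ 5
  b_5=4 ≤ 6
  b_6=9 > 7
  fails at i=6 ⇒ NO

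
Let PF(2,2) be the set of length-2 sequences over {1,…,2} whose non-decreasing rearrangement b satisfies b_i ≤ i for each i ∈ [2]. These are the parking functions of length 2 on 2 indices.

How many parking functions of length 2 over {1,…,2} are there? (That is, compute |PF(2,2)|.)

#PF = (2−2+1)·(2+1)^(2−1) = 1·3 = 3 [KW]
One tuple (2,1) → sorted (1,2): b_i ≤ i ∀i, a PF.

3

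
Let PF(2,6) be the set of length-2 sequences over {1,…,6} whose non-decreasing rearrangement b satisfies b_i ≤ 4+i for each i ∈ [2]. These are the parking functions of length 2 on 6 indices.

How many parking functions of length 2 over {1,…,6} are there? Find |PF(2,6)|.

35

#PF = (6−2+1)·(6+1)^(2−1) = 5×7 = 35 (Konheim–Weiss)
E.g. (2,2) → sorted (2,2): b_i ≤ 4+i ∀i, a PF.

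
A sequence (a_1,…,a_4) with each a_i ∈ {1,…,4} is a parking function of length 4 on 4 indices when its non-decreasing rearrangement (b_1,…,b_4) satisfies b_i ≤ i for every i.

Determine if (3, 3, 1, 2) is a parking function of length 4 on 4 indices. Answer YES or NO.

Order a: b = (1, 2, 3, 3).
  b_1=1 ≤ 1
  b_2=2 ≤ 2
  b_3=3 ≤ 3
  b_4=3 ≤ 4
All bounds hold ⇒ YES

YES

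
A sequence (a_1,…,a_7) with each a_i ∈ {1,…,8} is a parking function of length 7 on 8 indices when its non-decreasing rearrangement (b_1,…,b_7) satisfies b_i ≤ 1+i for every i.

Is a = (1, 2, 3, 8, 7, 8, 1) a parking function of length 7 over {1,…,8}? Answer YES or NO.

NO

Rearranged: b = (1, 1, 2, 3, 7, 8, 8).
  b_1=1 ≤ 2
  b_2=1 ≤ 3
  b_3=2 ≤ 4
  b_4=3 ≤ 5
  b_5=7 > 6
  fails at i=5 ⇒ NO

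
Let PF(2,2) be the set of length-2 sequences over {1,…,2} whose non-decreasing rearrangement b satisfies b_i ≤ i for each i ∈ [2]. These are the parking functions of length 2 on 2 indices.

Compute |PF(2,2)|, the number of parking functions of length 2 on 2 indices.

3

|PF| = (3−2)·3^(2−1) = 1×3 = 3 (Konheim–Weiss)
E.g. (1,1) → sorted (1,1): b_i ≤ i ∀i, a PF.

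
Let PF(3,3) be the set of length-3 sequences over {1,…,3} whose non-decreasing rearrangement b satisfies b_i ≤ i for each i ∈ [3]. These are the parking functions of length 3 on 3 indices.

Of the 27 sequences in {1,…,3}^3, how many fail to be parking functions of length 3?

#PF = 1·4^2 = 1 · 16 = 16 [KW]
Example (3,3,2) → sorted (2,3,3): b_1=2>1, not a PF.
3^3 − 16 = 27 − 16 = 11

11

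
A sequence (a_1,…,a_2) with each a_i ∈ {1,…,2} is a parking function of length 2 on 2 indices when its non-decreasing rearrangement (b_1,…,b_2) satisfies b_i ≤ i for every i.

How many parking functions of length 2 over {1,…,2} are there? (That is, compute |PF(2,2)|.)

3

|PF(2,2)| = 1·3^1 = 1 · 3 = 3 [KW]
One tuple (1,1) → sorted (1,1): b_i ≤ i ∀i, a PF.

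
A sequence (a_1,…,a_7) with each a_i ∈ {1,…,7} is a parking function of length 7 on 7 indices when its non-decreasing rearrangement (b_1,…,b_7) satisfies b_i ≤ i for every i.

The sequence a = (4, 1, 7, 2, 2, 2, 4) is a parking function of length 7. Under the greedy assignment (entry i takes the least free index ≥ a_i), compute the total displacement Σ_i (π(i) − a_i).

Σπ = 28 ({1..7} each once); Σa = 4+1+7+2+2+2+4 = 22; disp = 28−22 = 6.

6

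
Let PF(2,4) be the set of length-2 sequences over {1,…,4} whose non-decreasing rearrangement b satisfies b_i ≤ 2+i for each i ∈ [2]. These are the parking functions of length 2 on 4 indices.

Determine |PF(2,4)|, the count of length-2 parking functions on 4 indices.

Count = (4−2+1)·(4+1)^(2−1) = 3 · 5 = 15 (Pollak)
E.g. (4,2) → sorted (2,4): b_i ≤ 2+i ∀i, a PF.

15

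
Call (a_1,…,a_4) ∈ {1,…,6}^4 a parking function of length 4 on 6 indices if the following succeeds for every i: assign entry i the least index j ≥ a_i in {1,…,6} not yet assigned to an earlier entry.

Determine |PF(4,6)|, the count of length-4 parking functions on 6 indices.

1029

|PF(4,6)| = (6−4+1)·(6+1)^(4−1) = 3 · 343 = 1029 [KW]
E.g. (2,4,2,6) → sorted (2,2,4,6): b_i ≤ 2+i ∀i, a PF.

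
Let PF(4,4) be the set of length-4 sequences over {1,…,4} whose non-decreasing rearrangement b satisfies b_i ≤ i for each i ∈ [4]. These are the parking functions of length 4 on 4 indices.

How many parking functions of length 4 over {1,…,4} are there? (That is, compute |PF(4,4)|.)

125

Count = (4−4+1)·(4+1)^(4−1) = 1·125 = 125
E.g. (2,1,4,3) → sorted (1,2,3,4): b_i ≤ i ∀i, a PF.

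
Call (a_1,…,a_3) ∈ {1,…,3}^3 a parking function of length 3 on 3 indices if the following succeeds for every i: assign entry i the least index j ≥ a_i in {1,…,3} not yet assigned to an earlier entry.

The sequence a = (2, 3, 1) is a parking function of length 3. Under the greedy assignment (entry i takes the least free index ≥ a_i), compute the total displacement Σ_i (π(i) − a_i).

0

Σπ(i) = 1+…+3 = 6; Σa = 2+3+1 = 6; disp = 6−6 = 0.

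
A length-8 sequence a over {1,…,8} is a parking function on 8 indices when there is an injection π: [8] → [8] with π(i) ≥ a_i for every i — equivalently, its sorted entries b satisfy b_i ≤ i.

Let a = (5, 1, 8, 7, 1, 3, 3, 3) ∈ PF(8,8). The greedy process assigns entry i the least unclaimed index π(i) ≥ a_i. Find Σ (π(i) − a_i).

Σπ = 36 ({1..8} each once); Σa = 5+1+8+7+1+3+3+3 = 31; disp = 36−31 = 5.

5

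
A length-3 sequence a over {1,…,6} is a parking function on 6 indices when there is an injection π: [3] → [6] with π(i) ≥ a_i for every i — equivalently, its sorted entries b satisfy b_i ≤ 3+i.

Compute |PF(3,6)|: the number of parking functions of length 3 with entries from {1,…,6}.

196

#PF = (6+1−3)·(6+1)^{3−1} = 4×49 = 196 [KW]
Check (4,5,1) → sorted (1,4,5): b_i ≤ 3+i ∀i, a PF.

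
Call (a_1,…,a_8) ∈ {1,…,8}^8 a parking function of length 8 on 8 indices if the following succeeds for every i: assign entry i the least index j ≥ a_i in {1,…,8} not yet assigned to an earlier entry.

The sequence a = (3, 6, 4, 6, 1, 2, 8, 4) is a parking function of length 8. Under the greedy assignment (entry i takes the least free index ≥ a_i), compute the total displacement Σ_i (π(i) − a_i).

Σπ = 8·9/2 = 36 (π permutes [8]); Σa = 3+6+4+6+1+2+8+4 = 34; disp = 36−34 = 2.

2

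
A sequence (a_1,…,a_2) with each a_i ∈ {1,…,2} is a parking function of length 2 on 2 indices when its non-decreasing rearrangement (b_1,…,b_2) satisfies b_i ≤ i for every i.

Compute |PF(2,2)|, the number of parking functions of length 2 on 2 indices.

3

Count = 1·3^1 = 1·3 = 3
Check (1,1) → sorted (1,1): b_i ≤ i ∀i, a PF.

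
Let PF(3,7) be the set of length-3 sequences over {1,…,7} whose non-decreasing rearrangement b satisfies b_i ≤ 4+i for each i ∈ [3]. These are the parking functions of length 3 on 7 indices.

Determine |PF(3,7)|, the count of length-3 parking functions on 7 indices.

320

#PF = 5·8^2 = 5 · 64 = 320 (Pollak)
Example (1,5,2) → sorted (1,2,5): b_i ≤ 4+i ∀i, a PF.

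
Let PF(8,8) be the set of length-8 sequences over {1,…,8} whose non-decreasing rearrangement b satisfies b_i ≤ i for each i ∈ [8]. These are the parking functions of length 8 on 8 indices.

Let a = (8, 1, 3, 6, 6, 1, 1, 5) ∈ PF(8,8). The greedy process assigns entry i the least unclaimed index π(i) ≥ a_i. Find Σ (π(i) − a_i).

Σπ = 36 ({1..8} each once); Σa = 8+1+3+6+6+1+1+5 = 31; disp = 36−31 = 5.

5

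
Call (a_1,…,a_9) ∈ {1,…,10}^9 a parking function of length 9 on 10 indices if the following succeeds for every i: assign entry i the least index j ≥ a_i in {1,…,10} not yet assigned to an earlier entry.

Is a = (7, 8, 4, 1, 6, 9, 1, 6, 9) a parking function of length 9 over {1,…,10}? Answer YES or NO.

Order a: b = (1, 1, 4, 6, 6, 7, 8, 9, 9).
  b_1=1 ≤ 2
  b_2=1 ≤ 3
  b_3=4 ≤ 4
  b_4=6 > 5
  fails at i=4 ⇒ NO

NO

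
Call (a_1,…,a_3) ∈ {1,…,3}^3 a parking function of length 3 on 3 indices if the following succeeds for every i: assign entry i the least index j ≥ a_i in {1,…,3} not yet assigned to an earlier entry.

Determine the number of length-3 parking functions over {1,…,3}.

16

Count = (3+1−3)·(3+1)^{3−1} = 1·16 = 16
E.g. (1,1,1) → sorted (1,1,1): b_i ≤ i ∀i, a PF.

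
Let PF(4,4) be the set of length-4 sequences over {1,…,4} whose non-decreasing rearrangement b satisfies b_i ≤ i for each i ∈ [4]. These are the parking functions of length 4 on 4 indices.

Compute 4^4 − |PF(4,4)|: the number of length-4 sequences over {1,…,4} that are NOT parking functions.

131

|PF| = (4+1−4)·(4+1)^{4−1} = 1×125 = 125 (Pollak)
Check (4,4,3,4) → sorted (3,4,4,4): b_1=3>1, not a PF.
4^4 − 125 = 256 − 125 = 131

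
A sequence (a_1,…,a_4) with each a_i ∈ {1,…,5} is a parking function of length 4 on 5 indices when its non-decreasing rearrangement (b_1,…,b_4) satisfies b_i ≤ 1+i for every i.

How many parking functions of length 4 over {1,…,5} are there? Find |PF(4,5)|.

432

Count = (5+1−4)·(5+1)^{4−1} = 2 · 216 = 432 (Konheim–Weiss)
One tuple (1,2,1,2) → sorted (1,1,2,2): b_i ≤ 1+i ∀i, a PF.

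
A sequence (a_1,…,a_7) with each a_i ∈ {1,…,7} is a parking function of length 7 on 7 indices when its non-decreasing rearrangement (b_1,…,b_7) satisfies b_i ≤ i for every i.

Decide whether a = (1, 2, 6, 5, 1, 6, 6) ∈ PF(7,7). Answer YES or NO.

Rearranged: b = (1, 1, 2, 5, 6, 6, 6).
  b_1=1 ≤ 1
  b_2=1 ≤ 2
  b_3=2 ≤ 3
  b_4=5 > 4
  fails at i=4 ⇒ NO

NO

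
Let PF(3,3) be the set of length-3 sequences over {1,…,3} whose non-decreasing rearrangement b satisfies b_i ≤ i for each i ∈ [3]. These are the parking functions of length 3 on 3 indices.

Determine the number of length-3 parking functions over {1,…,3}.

16

|PF| = (3−3+1)·(3+1)^(3−1) = 1×16 = 16
One tuple (2,2,1) → sorted (1,2,2): b_i ≤ i ∀i, a PF.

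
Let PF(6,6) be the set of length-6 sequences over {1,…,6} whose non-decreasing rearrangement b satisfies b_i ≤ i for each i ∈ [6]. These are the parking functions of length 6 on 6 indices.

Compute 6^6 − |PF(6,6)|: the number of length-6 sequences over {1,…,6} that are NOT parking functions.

|PF| = (6−6+1)·(6+1)^(6−1) = 1 · 16807 = 16807 [KW]
One tuple (5,3,6,1,3,5) → sorted (1,3,3,5,5,6): b_2=3>2, not a PF.
Total 46656; non-PF = 46656−16807 = 29849

29849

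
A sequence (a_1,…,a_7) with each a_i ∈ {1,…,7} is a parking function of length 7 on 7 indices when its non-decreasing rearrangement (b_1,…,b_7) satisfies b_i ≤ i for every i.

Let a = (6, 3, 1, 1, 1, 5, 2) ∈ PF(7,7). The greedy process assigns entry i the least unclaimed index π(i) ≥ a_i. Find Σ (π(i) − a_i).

Σπ = 28 ({1..7} each once); Σa = 6+3+1+1+1+5+2 = 19; disp = 28−19 = 9.

9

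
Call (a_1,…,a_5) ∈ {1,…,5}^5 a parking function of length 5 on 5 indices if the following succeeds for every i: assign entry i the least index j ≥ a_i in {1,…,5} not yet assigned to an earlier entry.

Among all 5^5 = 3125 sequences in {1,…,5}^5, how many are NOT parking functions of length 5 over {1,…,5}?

|PF| = (6−5)·6^(5−1) = 1×1296 = 1296 (Konheim–Weiss)
E.g. (3,3,3,5,5) → sorted (3,3,3,5,5): b_1=3>1, not a PF.
So 3125 − 1296 = 1829 fail.

1829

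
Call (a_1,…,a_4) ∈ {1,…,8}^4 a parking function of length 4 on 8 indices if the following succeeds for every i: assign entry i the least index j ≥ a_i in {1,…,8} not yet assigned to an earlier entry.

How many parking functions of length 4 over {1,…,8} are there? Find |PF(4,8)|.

Count = (9−4)·9^(4−1) = 5 · 729 = 3645 (Pollak)
E.g. (5,2,6,5) → sorted (2,5,5,6): b_i ≤ 4+i ∀i, a PF.

3645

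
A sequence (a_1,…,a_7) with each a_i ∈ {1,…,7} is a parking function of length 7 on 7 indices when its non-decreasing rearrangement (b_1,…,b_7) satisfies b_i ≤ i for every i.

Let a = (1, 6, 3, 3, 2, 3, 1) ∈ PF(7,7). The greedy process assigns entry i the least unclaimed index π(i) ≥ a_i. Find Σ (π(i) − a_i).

Σπ = 28 ({1..7} each once); Σa = 1+6+3+3+2+3+1 = 19; disp = 28−19 = 9.

9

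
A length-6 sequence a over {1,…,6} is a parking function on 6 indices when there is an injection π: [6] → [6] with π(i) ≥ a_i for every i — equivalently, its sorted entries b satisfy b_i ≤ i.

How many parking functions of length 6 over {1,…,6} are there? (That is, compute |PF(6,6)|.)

#PF = (6−6+1)·(6+1)^(6−1) = 1 · 16807 = 16807
One tuple (2,3,3,4,1,2) → sorted (1,2,2,3,3,4): b_i ≤ i ∀i, a PF.

16807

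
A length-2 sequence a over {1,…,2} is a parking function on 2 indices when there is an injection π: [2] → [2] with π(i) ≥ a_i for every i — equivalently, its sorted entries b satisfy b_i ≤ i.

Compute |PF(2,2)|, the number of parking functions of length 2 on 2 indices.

#PF = (2+1−2)·(2+1)^{2−1} = 1·3 = 3
Check (2,1) → sorted (1,2): b_i ≤ i ∀i, a PF.

3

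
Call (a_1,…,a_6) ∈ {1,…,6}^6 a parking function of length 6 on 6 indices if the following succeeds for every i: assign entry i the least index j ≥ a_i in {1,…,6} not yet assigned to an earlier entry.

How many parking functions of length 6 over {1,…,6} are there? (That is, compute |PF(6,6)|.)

16807

|PF(6,6)| = (6+1−6)·(6+1)^{6−1} = 1 · 16807 = 16807 (Pollak)
One tuple (4,6,4,2,1,3) → sorted (1,2,3,4,4,6): b_i ≤ i ∀i, a PF.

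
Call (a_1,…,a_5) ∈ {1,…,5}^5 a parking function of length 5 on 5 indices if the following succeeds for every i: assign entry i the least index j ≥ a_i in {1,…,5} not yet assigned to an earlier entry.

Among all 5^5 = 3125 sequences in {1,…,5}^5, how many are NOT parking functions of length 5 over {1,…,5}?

#PF = (5−5+1)·(5+1)^(5−1) = 1·1296 = 1296 (Pollak)
Example (2,3,3,5,5) → sorted (2,3,3,5,5): b_1=2>1, not a PF.
So 3125 − 1296 = 1829 fail.

1829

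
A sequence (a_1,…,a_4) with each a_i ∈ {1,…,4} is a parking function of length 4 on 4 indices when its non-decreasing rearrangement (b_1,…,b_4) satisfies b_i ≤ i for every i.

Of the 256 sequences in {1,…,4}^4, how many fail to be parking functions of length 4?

131

Count = (4−4+1)·(4+1)^(4−1) = 1·125 = 125 (Konheim–Weiss)
E.g. (3,4,4,4) → sorted (3,4,4,4): b_1=3>1, not a PF.
Total 256; non-PF = 256−125 = 131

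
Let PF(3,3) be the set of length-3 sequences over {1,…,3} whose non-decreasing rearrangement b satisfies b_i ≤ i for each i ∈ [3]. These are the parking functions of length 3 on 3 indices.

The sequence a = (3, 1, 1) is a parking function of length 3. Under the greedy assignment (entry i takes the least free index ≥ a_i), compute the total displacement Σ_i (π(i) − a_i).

1

Σπ = 3·4/2 = 6 (π permutes [3]); Σa = 3+1+1 = 5; disp = 6−5 = 1.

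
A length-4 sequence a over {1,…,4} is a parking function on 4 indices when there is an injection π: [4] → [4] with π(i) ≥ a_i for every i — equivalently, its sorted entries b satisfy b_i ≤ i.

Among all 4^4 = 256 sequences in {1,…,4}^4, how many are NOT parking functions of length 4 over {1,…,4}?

131

Count = (5−4)·5^(4−1) = 1 · 125 = 125 (Konheim–Weiss)
Example (2,4,4,2) → sorted (2,2,4,4): b_1=2>1, not a PF.
4^4 − 125 = 256 − 125 = 131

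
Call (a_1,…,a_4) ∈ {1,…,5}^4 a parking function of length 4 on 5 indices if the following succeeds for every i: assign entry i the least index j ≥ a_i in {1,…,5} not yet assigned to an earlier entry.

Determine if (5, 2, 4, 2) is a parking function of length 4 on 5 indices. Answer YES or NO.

Rearranged: b = (2, 2, 4, 5).
  b_1=2 ≤ 2
  b_2=2 ≤ 3
  b_3=4 ≤ 4
  b_4=5 ≤ 5
All bounds hold ⇒ YES

YES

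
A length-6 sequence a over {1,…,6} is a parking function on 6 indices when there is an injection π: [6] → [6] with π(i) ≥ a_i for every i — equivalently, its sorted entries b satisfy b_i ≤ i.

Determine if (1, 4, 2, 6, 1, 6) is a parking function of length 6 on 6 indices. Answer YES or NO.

Sorted: b = (1, 1, 2, 4, 6, 6).
  b_1=1 ≤ 1
  b_2=1 ≤ 2
  b_3=2 ≤ 3
  b_4=4 ≤ 4
  b_5=6 > 5
  fails at i=5 ⇒ NO

NO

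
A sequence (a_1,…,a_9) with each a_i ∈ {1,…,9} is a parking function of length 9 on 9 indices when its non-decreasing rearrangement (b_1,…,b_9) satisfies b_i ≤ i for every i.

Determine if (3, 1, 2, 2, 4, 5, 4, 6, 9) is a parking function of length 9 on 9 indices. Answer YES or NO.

YES

Order a: b = (1, 2, 2, 3, 4, 4, 5, 6, 9).
  b_1=1 ≤ 1
  b_2=2 ≤ 2
  b_3=2 ≤ 3
  b_4=3 ≤ 4
  b_5=4 ≤ 5
  b_6=4 ≤ 6
  b_7=5 ≤ 7
  b_8=6 ≤ 8
  b_9=9 ≤ 9
All bounds hold ⇒ YES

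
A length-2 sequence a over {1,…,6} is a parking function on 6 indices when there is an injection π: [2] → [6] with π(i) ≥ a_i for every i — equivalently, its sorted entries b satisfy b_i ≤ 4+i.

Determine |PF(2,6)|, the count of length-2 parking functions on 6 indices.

35

|PF| = (6−2+1)·(6+1)^(2−1) = 5×7 = 35
E.g. (4,4) → sorted (4,4): b_i ≤ 4+i ∀i, a PF.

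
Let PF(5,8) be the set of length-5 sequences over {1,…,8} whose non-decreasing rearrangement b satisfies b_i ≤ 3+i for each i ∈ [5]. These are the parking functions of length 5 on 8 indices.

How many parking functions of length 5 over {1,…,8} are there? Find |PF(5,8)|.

Count = (9−5)·9^(5−1) = 4×6561 = 26244 (Pollak)
Check (6,3,6,2,4) → sorted (2,3,4,6,6): b_i ≤ 3+i ∀i, a PF.

26244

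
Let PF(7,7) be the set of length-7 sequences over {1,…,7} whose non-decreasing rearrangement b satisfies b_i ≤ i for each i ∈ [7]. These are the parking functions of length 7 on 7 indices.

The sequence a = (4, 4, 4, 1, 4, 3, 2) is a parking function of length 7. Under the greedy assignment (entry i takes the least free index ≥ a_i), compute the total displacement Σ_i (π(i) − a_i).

Σπ = 28 ({1..7} each once); Σa = 4+4+4+1+4+3+2 = 22; disp = 28−22 = 6.

6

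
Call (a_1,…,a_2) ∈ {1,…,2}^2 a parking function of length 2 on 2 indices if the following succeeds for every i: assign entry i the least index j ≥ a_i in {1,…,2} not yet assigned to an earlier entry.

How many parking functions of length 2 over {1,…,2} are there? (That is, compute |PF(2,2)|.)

3

#PF = (2−2+1)·(2+1)^(2−1) = 1 · 3 = 3 [KW]
Check (1,1) → sorted (1,1): b_i ≤ i ∀i, a PF.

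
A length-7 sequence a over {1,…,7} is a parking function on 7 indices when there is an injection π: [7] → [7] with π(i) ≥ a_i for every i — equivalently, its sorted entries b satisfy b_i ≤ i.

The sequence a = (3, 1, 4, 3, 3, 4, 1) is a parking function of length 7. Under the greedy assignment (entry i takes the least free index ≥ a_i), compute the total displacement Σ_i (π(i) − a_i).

Σπ(i) = 1+…+7 = 28; Σa = 3+1+4+3+3+4+1 = 19; disp = 28−19 = 9.

9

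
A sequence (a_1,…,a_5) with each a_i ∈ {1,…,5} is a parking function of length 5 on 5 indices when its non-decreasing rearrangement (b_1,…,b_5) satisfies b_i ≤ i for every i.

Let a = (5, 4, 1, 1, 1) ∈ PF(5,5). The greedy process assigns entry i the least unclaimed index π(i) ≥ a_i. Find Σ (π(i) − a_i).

3

Σπ(i) = 1+…+5 = 15; Σa = 5+4+1+1+1 = 12; disp = 15−12 = 3.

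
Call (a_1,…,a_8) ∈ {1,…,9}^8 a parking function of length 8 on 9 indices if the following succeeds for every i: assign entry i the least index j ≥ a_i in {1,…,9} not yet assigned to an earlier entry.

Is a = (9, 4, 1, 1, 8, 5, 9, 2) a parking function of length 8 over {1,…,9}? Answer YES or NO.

NO

Rearranged: b = (1, 1, 2, 4, 5, 8, 9, 9).
  b_1=1 ≤ 2
  b_2=1 ≤ 3
  b_3=2 ≤ 4
  b_4=4 ≤ 5
  b_5=5 ≤ 6
  b_6=8 > 7
  fails at i=6 ⇒ NO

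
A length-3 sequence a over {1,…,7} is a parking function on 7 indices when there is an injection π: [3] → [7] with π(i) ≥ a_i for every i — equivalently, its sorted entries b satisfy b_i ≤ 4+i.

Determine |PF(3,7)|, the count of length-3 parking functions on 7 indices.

|PF(3,7)| = (8−3)·8^(3−1) = 5·64 = 320
One tuple (5,7,2) → sorted (2,5,7): b_i ≤ 4+i ∀i, a PF.

320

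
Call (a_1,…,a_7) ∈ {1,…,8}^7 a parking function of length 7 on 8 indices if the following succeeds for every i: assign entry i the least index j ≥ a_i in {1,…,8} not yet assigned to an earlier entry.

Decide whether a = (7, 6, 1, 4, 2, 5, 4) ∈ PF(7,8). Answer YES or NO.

YES

Rearranged: b = (1, 2, 4, 4, 5, 6, 7).
  b_1=1 ≤ 2
  b_2=2 ≤ 3
  b_3=4 ≤ 4
  b_4=4 ≤ 5
  b_5=5 ≤ 6
  b_6=6 ≤ 7
  b_7=7 ≤ 8
All bounds hold ⇒ YES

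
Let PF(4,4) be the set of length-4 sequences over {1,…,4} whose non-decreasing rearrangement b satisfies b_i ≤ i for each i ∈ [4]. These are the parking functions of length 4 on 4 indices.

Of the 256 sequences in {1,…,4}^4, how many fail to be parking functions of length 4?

Count = (5−4)·5^(4−1) = 1×125 = 125
E.g. (4,3,3,2) → sorted (2,3,3,4): b_1=2>1, not a PF.
Total 256; non-PF = 256−125 = 131

131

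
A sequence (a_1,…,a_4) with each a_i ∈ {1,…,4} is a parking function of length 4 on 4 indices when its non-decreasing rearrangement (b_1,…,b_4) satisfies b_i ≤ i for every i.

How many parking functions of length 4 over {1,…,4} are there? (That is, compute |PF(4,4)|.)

125

|PF| = (4+1−4)·(4+1)^{4−1} = 1·125 = 125 (Pollak)
One tuple (1,1,1,3) → sorted (1,1,1,3): b_i ≤ i ∀i, a PF.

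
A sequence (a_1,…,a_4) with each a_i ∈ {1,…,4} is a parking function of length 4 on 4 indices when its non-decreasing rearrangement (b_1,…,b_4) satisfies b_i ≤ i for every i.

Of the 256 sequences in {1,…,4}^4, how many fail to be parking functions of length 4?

131

#PF = (4−4+1)·(4+1)^(4−1) = 1 · 125 = 125 [KW]
Example (2,4,2,4) → sorted (2,2,4,4): b_1=2>1, not a PF.
So 256 − 125 = 131 fail.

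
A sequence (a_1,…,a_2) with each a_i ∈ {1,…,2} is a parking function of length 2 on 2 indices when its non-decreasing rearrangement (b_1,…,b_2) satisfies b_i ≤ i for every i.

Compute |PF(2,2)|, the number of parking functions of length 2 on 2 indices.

3

#PF = (3−2)·3^(2−1) = 1×3 = 3 [KW]
One tuple (2,1) → sorted (1,2): b_i ≤ i ∀i, a PF.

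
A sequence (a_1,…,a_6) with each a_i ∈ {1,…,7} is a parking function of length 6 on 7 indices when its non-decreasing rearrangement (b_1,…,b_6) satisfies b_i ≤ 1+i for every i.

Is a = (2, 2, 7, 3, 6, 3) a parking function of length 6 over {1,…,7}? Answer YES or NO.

YES

Order a: b = (2, 2, 3, 3, 6, 7).
  b_1=2 ≤ 2
  b_2=2 ≤ 3
  b_3=3 ≤ 4
  b_4=3 ≤ 5
  b_5=6 ≤ 6
  b_6=7 ≤ 7
All bounds hold ⇒ YES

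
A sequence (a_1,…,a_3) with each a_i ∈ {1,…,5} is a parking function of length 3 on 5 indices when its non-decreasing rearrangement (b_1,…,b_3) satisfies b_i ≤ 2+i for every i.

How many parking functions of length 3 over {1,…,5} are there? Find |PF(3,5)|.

|PF(3,5)| = (5+1−3)·(5+1)^{3−1} = 3·36 = 108 [KW]
One tuple (4,4,1) → sorted (1,4,4): b_i ≤ 2+i ∀i, a PF.

108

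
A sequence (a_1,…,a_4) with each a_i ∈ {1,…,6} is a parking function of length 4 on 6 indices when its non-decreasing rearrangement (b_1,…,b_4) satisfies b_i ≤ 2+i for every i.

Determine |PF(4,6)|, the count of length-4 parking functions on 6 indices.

1029

|PF(4,6)| = 3·7^3 = 3·343 = 1029 [KW]
Example (3,6,5,3) → sorted (3,3,5,6): b_i ≤ 2+i ∀i, a PF.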